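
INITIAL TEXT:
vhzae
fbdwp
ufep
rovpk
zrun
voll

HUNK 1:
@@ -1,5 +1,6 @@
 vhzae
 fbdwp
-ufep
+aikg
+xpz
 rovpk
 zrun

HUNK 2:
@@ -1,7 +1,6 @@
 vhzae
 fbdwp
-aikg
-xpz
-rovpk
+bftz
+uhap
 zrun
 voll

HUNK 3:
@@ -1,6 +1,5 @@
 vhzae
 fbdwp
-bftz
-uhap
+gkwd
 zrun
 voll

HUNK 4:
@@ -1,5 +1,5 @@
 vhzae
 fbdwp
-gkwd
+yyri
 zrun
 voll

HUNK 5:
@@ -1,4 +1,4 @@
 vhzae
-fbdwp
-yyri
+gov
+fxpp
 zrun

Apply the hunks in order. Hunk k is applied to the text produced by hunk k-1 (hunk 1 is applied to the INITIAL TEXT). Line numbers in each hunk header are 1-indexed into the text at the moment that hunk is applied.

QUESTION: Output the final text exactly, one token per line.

Answer: vhzae
gov
fxpp
zrun
voll

Derivation:
Hunk 1: at line 1 remove [ufep] add [aikg,xpz] -> 7 lines: vhzae fbdwp aikg xpz rovpk zrun voll
Hunk 2: at line 1 remove [aikg,xpz,rovpk] add [bftz,uhap] -> 6 lines: vhzae fbdwp bftz uhap zrun voll
Hunk 3: at line 1 remove [bftz,uhap] add [gkwd] -> 5 lines: vhzae fbdwp gkwd zrun voll
Hunk 4: at line 1 remove [gkwd] add [yyri] -> 5 lines: vhzae fbdwp yyri zrun voll
Hunk 5: at line 1 remove [fbdwp,yyri] add [gov,fxpp] -> 5 lines: vhzae gov fxpp zrun voll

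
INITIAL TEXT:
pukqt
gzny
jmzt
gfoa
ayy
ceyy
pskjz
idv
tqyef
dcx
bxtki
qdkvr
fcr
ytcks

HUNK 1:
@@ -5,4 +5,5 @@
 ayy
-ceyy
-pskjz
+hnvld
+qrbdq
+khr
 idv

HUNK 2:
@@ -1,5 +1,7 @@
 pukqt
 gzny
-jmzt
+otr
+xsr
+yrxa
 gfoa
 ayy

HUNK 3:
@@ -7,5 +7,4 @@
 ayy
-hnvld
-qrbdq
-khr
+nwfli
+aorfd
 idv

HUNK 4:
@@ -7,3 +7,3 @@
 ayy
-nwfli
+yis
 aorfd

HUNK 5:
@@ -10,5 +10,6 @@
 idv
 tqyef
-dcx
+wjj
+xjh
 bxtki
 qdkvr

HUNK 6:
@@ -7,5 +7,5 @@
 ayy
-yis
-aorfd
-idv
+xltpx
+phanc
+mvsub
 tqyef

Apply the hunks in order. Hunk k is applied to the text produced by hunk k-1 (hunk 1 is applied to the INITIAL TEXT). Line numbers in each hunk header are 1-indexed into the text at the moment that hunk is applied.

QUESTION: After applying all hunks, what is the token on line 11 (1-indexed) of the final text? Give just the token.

Answer: tqyef

Derivation:
Hunk 1: at line 5 remove [ceyy,pskjz] add [hnvld,qrbdq,khr] -> 15 lines: pukqt gzny jmzt gfoa ayy hnvld qrbdq khr idv tqyef dcx bxtki qdkvr fcr ytcks
Hunk 2: at line 1 remove [jmzt] add [otr,xsr,yrxa] -> 17 lines: pukqt gzny otr xsr yrxa gfoa ayy hnvld qrbdq khr idv tqyef dcx bxtki qdkvr fcr ytcks
Hunk 3: at line 7 remove [hnvld,qrbdq,khr] add [nwfli,aorfd] -> 16 lines: pukqt gzny otr xsr yrxa gfoa ayy nwfli aorfd idv tqyef dcx bxtki qdkvr fcr ytcks
Hunk 4: at line 7 remove [nwfli] add [yis] -> 16 lines: pukqt gzny otr xsr yrxa gfoa ayy yis aorfd idv tqyef dcx bxtki qdkvr fcr ytcks
Hunk 5: at line 10 remove [dcx] add [wjj,xjh] -> 17 lines: pukqt gzny otr xsr yrxa gfoa ayy yis aorfd idv tqyef wjj xjh bxtki qdkvr fcr ytcks
Hunk 6: at line 7 remove [yis,aorfd,idv] add [xltpx,phanc,mvsub] -> 17 lines: pukqt gzny otr xsr yrxa gfoa ayy xltpx phanc mvsub tqyef wjj xjh bxtki qdkvr fcr ytcks
Final line 11: tqyef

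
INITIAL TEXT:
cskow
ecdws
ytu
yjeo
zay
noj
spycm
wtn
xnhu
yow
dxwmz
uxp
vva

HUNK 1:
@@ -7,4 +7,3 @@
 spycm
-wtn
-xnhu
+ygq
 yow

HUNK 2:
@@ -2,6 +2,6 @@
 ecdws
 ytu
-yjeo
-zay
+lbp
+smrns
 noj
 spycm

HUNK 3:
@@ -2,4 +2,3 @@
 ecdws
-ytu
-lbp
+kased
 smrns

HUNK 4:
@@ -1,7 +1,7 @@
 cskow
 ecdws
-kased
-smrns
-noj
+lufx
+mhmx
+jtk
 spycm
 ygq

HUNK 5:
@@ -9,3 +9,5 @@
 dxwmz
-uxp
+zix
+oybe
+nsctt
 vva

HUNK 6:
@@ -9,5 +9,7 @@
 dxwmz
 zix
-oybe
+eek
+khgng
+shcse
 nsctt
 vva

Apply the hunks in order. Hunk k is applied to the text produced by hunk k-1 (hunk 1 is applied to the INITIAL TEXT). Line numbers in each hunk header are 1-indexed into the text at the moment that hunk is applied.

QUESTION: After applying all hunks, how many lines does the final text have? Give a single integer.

Answer: 15

Derivation:
Hunk 1: at line 7 remove [wtn,xnhu] add [ygq] -> 12 lines: cskow ecdws ytu yjeo zay noj spycm ygq yow dxwmz uxp vva
Hunk 2: at line 2 remove [yjeo,zay] add [lbp,smrns] -> 12 lines: cskow ecdws ytu lbp smrns noj spycm ygq yow dxwmz uxp vva
Hunk 3: at line 2 remove [ytu,lbp] add [kased] -> 11 lines: cskow ecdws kased smrns noj spycm ygq yow dxwmz uxp vva
Hunk 4: at line 1 remove [kased,smrns,noj] add [lufx,mhmx,jtk] -> 11 lines: cskow ecdws lufx mhmx jtk spycm ygq yow dxwmz uxp vva
Hunk 5: at line 9 remove [uxp] add [zix,oybe,nsctt] -> 13 lines: cskow ecdws lufx mhmx jtk spycm ygq yow dxwmz zix oybe nsctt vva
Hunk 6: at line 9 remove [oybe] add [eek,khgng,shcse] -> 15 lines: cskow ecdws lufx mhmx jtk spycm ygq yow dxwmz zix eek khgng shcse nsctt vva
Final line count: 15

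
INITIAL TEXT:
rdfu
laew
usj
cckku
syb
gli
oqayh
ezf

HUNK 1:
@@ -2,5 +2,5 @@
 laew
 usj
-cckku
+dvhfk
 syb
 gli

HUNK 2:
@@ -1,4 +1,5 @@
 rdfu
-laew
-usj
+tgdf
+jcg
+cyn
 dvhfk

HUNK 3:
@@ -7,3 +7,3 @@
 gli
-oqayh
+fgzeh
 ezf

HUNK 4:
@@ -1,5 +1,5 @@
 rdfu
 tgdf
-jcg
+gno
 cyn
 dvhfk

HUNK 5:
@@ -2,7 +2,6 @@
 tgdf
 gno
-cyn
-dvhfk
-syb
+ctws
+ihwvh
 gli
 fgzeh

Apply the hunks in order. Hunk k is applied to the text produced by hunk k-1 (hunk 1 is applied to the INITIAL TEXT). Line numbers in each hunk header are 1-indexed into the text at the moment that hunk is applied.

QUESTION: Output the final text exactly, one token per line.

Hunk 1: at line 2 remove [cckku] add [dvhfk] -> 8 lines: rdfu laew usj dvhfk syb gli oqayh ezf
Hunk 2: at line 1 remove [laew,usj] add [tgdf,jcg,cyn] -> 9 lines: rdfu tgdf jcg cyn dvhfk syb gli oqayh ezf
Hunk 3: at line 7 remove [oqayh] add [fgzeh] -> 9 lines: rdfu tgdf jcg cyn dvhfk syb gli fgzeh ezf
Hunk 4: at line 1 remove [jcg] add [gno] -> 9 lines: rdfu tgdf gno cyn dvhfk syb gli fgzeh ezf
Hunk 5: at line 2 remove [cyn,dvhfk,syb] add [ctws,ihwvh] -> 8 lines: rdfu tgdf gno ctws ihwvh gli fgzeh ezf

Answer: rdfu
tgdf
gno
ctws
ihwvh
gli
fgzeh
ezf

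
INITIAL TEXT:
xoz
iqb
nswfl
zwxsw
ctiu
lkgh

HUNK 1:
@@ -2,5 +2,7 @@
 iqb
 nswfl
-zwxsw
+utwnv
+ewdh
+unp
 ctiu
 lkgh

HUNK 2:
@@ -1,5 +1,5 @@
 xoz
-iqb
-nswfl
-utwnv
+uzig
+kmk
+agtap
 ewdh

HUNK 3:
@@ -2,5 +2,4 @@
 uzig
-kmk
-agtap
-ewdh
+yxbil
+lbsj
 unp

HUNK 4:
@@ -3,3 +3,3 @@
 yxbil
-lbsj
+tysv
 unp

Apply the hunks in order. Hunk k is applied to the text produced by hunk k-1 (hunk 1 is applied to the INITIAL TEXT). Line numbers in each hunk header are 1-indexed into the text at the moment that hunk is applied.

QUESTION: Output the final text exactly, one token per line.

Answer: xoz
uzig
yxbil
tysv
unp
ctiu
lkgh

Derivation:
Hunk 1: at line 2 remove [zwxsw] add [utwnv,ewdh,unp] -> 8 lines: xoz iqb nswfl utwnv ewdh unp ctiu lkgh
Hunk 2: at line 1 remove [iqb,nswfl,utwnv] add [uzig,kmk,agtap] -> 8 lines: xoz uzig kmk agtap ewdh unp ctiu lkgh
Hunk 3: at line 2 remove [kmk,agtap,ewdh] add [yxbil,lbsj] -> 7 lines: xoz uzig yxbil lbsj unp ctiu lkgh
Hunk 4: at line 3 remove [lbsj] add [tysv] -> 7 lines: xoz uzig yxbil tysv unp ctiu lkgh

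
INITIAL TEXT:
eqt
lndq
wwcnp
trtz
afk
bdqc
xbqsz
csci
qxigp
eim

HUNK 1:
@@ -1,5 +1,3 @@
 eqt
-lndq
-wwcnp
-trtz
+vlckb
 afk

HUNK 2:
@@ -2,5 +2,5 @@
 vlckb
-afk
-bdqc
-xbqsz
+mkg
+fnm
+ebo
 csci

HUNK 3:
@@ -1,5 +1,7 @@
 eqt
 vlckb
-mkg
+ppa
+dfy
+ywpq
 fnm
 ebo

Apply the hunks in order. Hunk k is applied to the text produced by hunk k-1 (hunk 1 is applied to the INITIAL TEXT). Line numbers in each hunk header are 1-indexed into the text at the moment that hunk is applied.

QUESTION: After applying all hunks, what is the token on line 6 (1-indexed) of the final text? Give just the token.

Answer: fnm

Derivation:
Hunk 1: at line 1 remove [lndq,wwcnp,trtz] add [vlckb] -> 8 lines: eqt vlckb afk bdqc xbqsz csci qxigp eim
Hunk 2: at line 2 remove [afk,bdqc,xbqsz] add [mkg,fnm,ebo] -> 8 lines: eqt vlckb mkg fnm ebo csci qxigp eim
Hunk 3: at line 1 remove [mkg] add [ppa,dfy,ywpq] -> 10 lines: eqt vlckb ppa dfy ywpq fnm ebo csci qxigp eim
Final line 6: fnm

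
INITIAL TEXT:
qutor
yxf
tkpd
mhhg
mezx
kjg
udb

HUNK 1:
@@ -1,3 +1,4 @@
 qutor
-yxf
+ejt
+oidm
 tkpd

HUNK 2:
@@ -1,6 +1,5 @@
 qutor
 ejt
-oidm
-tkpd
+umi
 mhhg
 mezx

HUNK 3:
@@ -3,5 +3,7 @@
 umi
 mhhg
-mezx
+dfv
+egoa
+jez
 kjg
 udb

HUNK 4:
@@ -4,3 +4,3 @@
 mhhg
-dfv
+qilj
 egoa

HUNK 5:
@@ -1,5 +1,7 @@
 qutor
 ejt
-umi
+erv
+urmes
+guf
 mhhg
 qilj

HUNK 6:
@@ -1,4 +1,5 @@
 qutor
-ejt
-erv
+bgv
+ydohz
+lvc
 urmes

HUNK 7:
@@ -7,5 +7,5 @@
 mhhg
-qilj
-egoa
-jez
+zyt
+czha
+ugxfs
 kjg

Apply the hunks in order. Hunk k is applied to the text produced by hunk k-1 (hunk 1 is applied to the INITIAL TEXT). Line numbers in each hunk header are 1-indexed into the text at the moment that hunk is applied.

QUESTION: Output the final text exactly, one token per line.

Answer: qutor
bgv
ydohz
lvc
urmes
guf
mhhg
zyt
czha
ugxfs
kjg
udb

Derivation:
Hunk 1: at line 1 remove [yxf] add [ejt,oidm] -> 8 lines: qutor ejt oidm tkpd mhhg mezx kjg udb
Hunk 2: at line 1 remove [oidm,tkpd] add [umi] -> 7 lines: qutor ejt umi mhhg mezx kjg udb
Hunk 3: at line 3 remove [mezx] add [dfv,egoa,jez] -> 9 lines: qutor ejt umi mhhg dfv egoa jez kjg udb
Hunk 4: at line 4 remove [dfv] add [qilj] -> 9 lines: qutor ejt umi mhhg qilj egoa jez kjg udb
Hunk 5: at line 1 remove [umi] add [erv,urmes,guf] -> 11 lines: qutor ejt erv urmes guf mhhg qilj egoa jez kjg udb
Hunk 6: at line 1 remove [ejt,erv] add [bgv,ydohz,lvc] -> 12 lines: qutor bgv ydohz lvc urmes guf mhhg qilj egoa jez kjg udb
Hunk 7: at line 7 remove [qilj,egoa,jez] add [zyt,czha,ugxfs] -> 12 lines: qutor bgv ydohz lvc urmes guf mhhg zyt czha ugxfs kjg udb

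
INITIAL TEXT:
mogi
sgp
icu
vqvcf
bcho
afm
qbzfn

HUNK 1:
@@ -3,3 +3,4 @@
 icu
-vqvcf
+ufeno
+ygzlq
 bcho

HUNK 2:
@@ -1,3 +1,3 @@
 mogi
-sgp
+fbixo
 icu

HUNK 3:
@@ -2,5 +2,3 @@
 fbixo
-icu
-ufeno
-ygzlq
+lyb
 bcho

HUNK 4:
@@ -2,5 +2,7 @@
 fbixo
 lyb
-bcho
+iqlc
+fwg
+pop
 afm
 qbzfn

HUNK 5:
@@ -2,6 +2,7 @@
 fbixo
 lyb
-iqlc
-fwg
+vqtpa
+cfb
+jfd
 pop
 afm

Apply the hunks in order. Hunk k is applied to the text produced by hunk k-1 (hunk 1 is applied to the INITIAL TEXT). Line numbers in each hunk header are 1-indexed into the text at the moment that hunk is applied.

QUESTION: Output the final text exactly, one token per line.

Hunk 1: at line 3 remove [vqvcf] add [ufeno,ygzlq] -> 8 lines: mogi sgp icu ufeno ygzlq bcho afm qbzfn
Hunk 2: at line 1 remove [sgp] add [fbixo] -> 8 lines: mogi fbixo icu ufeno ygzlq bcho afm qbzfn
Hunk 3: at line 2 remove [icu,ufeno,ygzlq] add [lyb] -> 6 lines: mogi fbixo lyb bcho afm qbzfn
Hunk 4: at line 2 remove [bcho] add [iqlc,fwg,pop] -> 8 lines: mogi fbixo lyb iqlc fwg pop afm qbzfn
Hunk 5: at line 2 remove [iqlc,fwg] add [vqtpa,cfb,jfd] -> 9 lines: mogi fbixo lyb vqtpa cfb jfd pop afm qbzfn

Answer: mogi
fbixo
lyb
vqtpa
cfb
jfd
pop
afm
qbzfn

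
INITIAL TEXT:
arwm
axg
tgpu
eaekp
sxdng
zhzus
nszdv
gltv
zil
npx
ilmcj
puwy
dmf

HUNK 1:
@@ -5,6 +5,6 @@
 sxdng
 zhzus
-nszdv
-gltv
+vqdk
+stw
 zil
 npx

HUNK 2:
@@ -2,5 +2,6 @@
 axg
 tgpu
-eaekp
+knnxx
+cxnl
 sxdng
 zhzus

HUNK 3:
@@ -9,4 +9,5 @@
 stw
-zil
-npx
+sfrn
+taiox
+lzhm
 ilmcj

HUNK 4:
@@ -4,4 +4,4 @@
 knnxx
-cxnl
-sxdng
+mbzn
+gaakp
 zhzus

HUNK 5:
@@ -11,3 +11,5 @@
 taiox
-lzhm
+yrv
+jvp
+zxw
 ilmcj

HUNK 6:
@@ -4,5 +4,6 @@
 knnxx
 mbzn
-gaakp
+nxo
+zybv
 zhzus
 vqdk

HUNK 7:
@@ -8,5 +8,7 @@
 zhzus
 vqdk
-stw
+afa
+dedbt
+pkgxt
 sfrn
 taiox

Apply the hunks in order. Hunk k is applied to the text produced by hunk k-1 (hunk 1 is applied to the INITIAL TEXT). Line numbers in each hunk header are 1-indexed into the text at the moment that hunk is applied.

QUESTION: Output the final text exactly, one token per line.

Hunk 1: at line 5 remove [nszdv,gltv] add [vqdk,stw] -> 13 lines: arwm axg tgpu eaekp sxdng zhzus vqdk stw zil npx ilmcj puwy dmf
Hunk 2: at line 2 remove [eaekp] add [knnxx,cxnl] -> 14 lines: arwm axg tgpu knnxx cxnl sxdng zhzus vqdk stw zil npx ilmcj puwy dmf
Hunk 3: at line 9 remove [zil,npx] add [sfrn,taiox,lzhm] -> 15 lines: arwm axg tgpu knnxx cxnl sxdng zhzus vqdk stw sfrn taiox lzhm ilmcj puwy dmf
Hunk 4: at line 4 remove [cxnl,sxdng] add [mbzn,gaakp] -> 15 lines: arwm axg tgpu knnxx mbzn gaakp zhzus vqdk stw sfrn taiox lzhm ilmcj puwy dmf
Hunk 5: at line 11 remove [lzhm] add [yrv,jvp,zxw] -> 17 lines: arwm axg tgpu knnxx mbzn gaakp zhzus vqdk stw sfrn taiox yrv jvp zxw ilmcj puwy dmf
Hunk 6: at line 4 remove [gaakp] add [nxo,zybv] -> 18 lines: arwm axg tgpu knnxx mbzn nxo zybv zhzus vqdk stw sfrn taiox yrv jvp zxw ilmcj puwy dmf
Hunk 7: at line 8 remove [stw] add [afa,dedbt,pkgxt] -> 20 lines: arwm axg tgpu knnxx mbzn nxo zybv zhzus vqdk afa dedbt pkgxt sfrn taiox yrv jvp zxw ilmcj puwy dmf

Answer: arwm
axg
tgpu
knnxx
mbzn
nxo
zybv
zhzus
vqdk
afa
dedbt
pkgxt
sfrn
taiox
yrv
jvp
zxw
ilmcj
puwy
dmf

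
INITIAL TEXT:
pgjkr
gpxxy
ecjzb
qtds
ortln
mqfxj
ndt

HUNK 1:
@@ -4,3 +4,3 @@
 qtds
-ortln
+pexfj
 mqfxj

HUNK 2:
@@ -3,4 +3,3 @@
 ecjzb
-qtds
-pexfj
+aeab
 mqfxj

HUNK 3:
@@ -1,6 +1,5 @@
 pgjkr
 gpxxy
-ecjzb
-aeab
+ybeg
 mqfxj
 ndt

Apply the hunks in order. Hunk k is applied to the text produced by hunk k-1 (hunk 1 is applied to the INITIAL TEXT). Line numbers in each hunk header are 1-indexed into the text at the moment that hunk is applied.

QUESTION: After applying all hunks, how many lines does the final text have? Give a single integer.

Hunk 1: at line 4 remove [ortln] add [pexfj] -> 7 lines: pgjkr gpxxy ecjzb qtds pexfj mqfxj ndt
Hunk 2: at line 3 remove [qtds,pexfj] add [aeab] -> 6 lines: pgjkr gpxxy ecjzb aeab mqfxj ndt
Hunk 3: at line 1 remove [ecjzb,aeab] add [ybeg] -> 5 lines: pgjkr gpxxy ybeg mqfxj ndt
Final line count: 5

Answer: 5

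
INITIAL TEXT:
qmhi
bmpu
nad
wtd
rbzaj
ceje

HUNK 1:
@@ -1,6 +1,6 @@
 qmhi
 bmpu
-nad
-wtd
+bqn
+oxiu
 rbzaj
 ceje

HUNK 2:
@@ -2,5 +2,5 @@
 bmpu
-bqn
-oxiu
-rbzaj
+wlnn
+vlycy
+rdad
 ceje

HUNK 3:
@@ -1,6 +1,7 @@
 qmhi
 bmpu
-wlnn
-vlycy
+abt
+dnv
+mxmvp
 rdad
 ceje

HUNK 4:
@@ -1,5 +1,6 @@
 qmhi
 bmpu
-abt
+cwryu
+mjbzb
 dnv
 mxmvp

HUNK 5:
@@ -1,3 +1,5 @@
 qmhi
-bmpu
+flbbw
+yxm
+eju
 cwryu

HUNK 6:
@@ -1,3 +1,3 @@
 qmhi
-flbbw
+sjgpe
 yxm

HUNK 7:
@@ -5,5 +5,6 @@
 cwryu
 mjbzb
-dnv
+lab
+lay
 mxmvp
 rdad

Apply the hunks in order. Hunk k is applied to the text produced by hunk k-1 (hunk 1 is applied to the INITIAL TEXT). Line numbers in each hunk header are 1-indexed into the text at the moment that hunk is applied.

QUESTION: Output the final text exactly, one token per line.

Answer: qmhi
sjgpe
yxm
eju
cwryu
mjbzb
lab
lay
mxmvp
rdad
ceje

Derivation:
Hunk 1: at line 1 remove [nad,wtd] add [bqn,oxiu] -> 6 lines: qmhi bmpu bqn oxiu rbzaj ceje
Hunk 2: at line 2 remove [bqn,oxiu,rbzaj] add [wlnn,vlycy,rdad] -> 6 lines: qmhi bmpu wlnn vlycy rdad ceje
Hunk 3: at line 1 remove [wlnn,vlycy] add [abt,dnv,mxmvp] -> 7 lines: qmhi bmpu abt dnv mxmvp rdad ceje
Hunk 4: at line 1 remove [abt] add [cwryu,mjbzb] -> 8 lines: qmhi bmpu cwryu mjbzb dnv mxmvp rdad ceje
Hunk 5: at line 1 remove [bmpu] add [flbbw,yxm,eju] -> 10 lines: qmhi flbbw yxm eju cwryu mjbzb dnv mxmvp rdad ceje
Hunk 6: at line 1 remove [flbbw] add [sjgpe] -> 10 lines: qmhi sjgpe yxm eju cwryu mjbzb dnv mxmvp rdad ceje
Hunk 7: at line 5 remove [dnv] add [lab,lay] -> 11 lines: qmhi sjgpe yxm eju cwryu mjbzb lab lay mxmvp rdad ceje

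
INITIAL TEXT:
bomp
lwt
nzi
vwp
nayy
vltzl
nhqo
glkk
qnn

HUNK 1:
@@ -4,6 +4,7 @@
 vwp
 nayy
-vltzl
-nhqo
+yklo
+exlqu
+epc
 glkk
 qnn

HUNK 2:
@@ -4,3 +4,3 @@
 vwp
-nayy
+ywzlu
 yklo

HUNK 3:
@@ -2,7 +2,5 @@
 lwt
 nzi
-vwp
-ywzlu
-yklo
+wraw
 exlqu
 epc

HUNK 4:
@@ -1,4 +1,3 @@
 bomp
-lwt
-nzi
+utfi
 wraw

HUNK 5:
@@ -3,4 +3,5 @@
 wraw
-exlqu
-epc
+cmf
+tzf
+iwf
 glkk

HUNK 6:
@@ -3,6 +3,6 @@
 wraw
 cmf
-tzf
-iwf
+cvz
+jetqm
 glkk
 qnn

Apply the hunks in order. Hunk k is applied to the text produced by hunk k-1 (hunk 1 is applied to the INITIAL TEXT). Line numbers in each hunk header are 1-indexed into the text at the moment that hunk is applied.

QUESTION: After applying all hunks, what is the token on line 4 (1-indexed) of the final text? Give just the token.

Hunk 1: at line 4 remove [vltzl,nhqo] add [yklo,exlqu,epc] -> 10 lines: bomp lwt nzi vwp nayy yklo exlqu epc glkk qnn
Hunk 2: at line 4 remove [nayy] add [ywzlu] -> 10 lines: bomp lwt nzi vwp ywzlu yklo exlqu epc glkk qnn
Hunk 3: at line 2 remove [vwp,ywzlu,yklo] add [wraw] -> 8 lines: bomp lwt nzi wraw exlqu epc glkk qnn
Hunk 4: at line 1 remove [lwt,nzi] add [utfi] -> 7 lines: bomp utfi wraw exlqu epc glkk qnn
Hunk 5: at line 3 remove [exlqu,epc] add [cmf,tzf,iwf] -> 8 lines: bomp utfi wraw cmf tzf iwf glkk qnn
Hunk 6: at line 3 remove [tzf,iwf] add [cvz,jetqm] -> 8 lines: bomp utfi wraw cmf cvz jetqm glkk qnn
Final line 4: cmf

Answer: cmf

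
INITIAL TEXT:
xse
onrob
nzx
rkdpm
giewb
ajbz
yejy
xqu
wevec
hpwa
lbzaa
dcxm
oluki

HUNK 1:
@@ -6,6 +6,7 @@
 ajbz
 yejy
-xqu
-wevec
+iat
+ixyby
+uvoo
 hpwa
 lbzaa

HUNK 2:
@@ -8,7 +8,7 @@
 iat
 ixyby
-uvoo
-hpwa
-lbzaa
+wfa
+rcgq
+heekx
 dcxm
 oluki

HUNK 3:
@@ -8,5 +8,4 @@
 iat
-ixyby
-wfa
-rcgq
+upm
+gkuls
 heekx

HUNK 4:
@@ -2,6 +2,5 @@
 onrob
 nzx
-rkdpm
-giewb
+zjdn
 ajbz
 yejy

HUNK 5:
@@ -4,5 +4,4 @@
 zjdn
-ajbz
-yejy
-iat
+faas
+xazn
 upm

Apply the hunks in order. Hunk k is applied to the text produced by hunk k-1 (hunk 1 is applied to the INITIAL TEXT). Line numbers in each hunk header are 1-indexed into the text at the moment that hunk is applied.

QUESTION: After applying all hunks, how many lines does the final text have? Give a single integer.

Answer: 11

Derivation:
Hunk 1: at line 6 remove [xqu,wevec] add [iat,ixyby,uvoo] -> 14 lines: xse onrob nzx rkdpm giewb ajbz yejy iat ixyby uvoo hpwa lbzaa dcxm oluki
Hunk 2: at line 8 remove [uvoo,hpwa,lbzaa] add [wfa,rcgq,heekx] -> 14 lines: xse onrob nzx rkdpm giewb ajbz yejy iat ixyby wfa rcgq heekx dcxm oluki
Hunk 3: at line 8 remove [ixyby,wfa,rcgq] add [upm,gkuls] -> 13 lines: xse onrob nzx rkdpm giewb ajbz yejy iat upm gkuls heekx dcxm oluki
Hunk 4: at line 2 remove [rkdpm,giewb] add [zjdn] -> 12 lines: xse onrob nzx zjdn ajbz yejy iat upm gkuls heekx dcxm oluki
Hunk 5: at line 4 remove [ajbz,yejy,iat] add [faas,xazn] -> 11 lines: xse onrob nzx zjdn faas xazn upm gkuls heekx dcxm oluki
Final line count: 11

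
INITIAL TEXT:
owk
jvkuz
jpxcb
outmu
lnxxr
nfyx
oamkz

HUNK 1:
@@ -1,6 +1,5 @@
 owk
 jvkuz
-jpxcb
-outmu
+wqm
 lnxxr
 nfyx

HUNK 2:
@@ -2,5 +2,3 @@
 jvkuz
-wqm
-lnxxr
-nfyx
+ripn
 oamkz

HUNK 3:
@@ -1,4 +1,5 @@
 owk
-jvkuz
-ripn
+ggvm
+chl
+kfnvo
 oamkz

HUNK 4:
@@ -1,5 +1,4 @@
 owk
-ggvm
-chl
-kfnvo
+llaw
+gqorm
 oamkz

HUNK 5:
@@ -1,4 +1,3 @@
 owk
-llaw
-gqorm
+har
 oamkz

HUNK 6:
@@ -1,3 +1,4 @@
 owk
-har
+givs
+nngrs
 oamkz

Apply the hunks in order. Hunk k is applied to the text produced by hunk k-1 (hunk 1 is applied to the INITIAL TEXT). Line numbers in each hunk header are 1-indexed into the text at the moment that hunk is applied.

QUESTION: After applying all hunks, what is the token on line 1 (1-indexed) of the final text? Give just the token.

Answer: owk

Derivation:
Hunk 1: at line 1 remove [jpxcb,outmu] add [wqm] -> 6 lines: owk jvkuz wqm lnxxr nfyx oamkz
Hunk 2: at line 2 remove [wqm,lnxxr,nfyx] add [ripn] -> 4 lines: owk jvkuz ripn oamkz
Hunk 3: at line 1 remove [jvkuz,ripn] add [ggvm,chl,kfnvo] -> 5 lines: owk ggvm chl kfnvo oamkz
Hunk 4: at line 1 remove [ggvm,chl,kfnvo] add [llaw,gqorm] -> 4 lines: owk llaw gqorm oamkz
Hunk 5: at line 1 remove [llaw,gqorm] add [har] -> 3 lines: owk har oamkz
Hunk 6: at line 1 remove [har] add [givs,nngrs] -> 4 lines: owk givs nngrs oamkz
Final line 1: owk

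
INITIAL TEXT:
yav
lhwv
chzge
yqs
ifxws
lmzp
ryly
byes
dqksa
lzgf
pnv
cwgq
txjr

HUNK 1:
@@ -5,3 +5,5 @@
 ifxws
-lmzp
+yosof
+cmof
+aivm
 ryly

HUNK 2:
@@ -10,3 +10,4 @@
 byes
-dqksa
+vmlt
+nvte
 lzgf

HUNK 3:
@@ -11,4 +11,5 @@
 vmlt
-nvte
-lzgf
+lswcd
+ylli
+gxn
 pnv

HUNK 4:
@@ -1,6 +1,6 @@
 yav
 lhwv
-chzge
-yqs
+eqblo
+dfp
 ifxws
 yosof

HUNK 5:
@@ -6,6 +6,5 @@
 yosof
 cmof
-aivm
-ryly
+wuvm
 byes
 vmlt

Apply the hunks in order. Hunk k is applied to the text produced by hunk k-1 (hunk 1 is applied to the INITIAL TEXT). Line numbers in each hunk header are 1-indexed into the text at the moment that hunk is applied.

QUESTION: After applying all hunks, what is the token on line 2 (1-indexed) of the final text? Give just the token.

Hunk 1: at line 5 remove [lmzp] add [yosof,cmof,aivm] -> 15 lines: yav lhwv chzge yqs ifxws yosof cmof aivm ryly byes dqksa lzgf pnv cwgq txjr
Hunk 2: at line 10 remove [dqksa] add [vmlt,nvte] -> 16 lines: yav lhwv chzge yqs ifxws yosof cmof aivm ryly byes vmlt nvte lzgf pnv cwgq txjr
Hunk 3: at line 11 remove [nvte,lzgf] add [lswcd,ylli,gxn] -> 17 lines: yav lhwv chzge yqs ifxws yosof cmof aivm ryly byes vmlt lswcd ylli gxn pnv cwgq txjr
Hunk 4: at line 1 remove [chzge,yqs] add [eqblo,dfp] -> 17 lines: yav lhwv eqblo dfp ifxws yosof cmof aivm ryly byes vmlt lswcd ylli gxn pnv cwgq txjr
Hunk 5: at line 6 remove [aivm,ryly] add [wuvm] -> 16 lines: yav lhwv eqblo dfp ifxws yosof cmof wuvm byes vmlt lswcd ylli gxn pnv cwgq txjr
Final line 2: lhwv

Answer: lhwv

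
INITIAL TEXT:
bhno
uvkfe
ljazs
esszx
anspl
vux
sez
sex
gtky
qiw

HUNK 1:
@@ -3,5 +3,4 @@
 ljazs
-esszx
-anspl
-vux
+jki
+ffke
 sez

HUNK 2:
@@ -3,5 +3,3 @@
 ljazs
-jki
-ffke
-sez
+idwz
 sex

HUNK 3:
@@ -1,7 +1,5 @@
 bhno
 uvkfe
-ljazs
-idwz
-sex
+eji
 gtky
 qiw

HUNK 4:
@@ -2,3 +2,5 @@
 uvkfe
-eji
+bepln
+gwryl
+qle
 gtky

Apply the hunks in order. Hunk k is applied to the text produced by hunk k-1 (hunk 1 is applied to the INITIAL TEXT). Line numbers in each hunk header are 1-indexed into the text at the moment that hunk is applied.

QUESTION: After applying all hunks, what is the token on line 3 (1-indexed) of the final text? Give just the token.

Answer: bepln

Derivation:
Hunk 1: at line 3 remove [esszx,anspl,vux] add [jki,ffke] -> 9 lines: bhno uvkfe ljazs jki ffke sez sex gtky qiw
Hunk 2: at line 3 remove [jki,ffke,sez] add [idwz] -> 7 lines: bhno uvkfe ljazs idwz sex gtky qiw
Hunk 3: at line 1 remove [ljazs,idwz,sex] add [eji] -> 5 lines: bhno uvkfe eji gtky qiw
Hunk 4: at line 2 remove [eji] add [bepln,gwryl,qle] -> 7 lines: bhno uvkfe bepln gwryl qle gtky qiw
Final line 3: bepln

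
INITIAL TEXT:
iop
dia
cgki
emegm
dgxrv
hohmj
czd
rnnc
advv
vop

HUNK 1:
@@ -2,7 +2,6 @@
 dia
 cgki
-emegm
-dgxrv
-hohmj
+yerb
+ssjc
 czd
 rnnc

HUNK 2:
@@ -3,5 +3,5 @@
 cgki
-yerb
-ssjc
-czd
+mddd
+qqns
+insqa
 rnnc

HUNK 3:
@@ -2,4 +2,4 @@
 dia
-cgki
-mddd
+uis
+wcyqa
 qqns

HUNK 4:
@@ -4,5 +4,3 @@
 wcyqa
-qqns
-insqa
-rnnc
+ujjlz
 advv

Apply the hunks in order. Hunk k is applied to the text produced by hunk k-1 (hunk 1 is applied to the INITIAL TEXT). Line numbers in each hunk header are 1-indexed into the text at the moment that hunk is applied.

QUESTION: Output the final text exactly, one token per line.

Answer: iop
dia
uis
wcyqa
ujjlz
advv
vop

Derivation:
Hunk 1: at line 2 remove [emegm,dgxrv,hohmj] add [yerb,ssjc] -> 9 lines: iop dia cgki yerb ssjc czd rnnc advv vop
Hunk 2: at line 3 remove [yerb,ssjc,czd] add [mddd,qqns,insqa] -> 9 lines: iop dia cgki mddd qqns insqa rnnc advv vop
Hunk 3: at line 2 remove [cgki,mddd] add [uis,wcyqa] -> 9 lines: iop dia uis wcyqa qqns insqa rnnc advv vop
Hunk 4: at line 4 remove [qqns,insqa,rnnc] add [ujjlz] -> 7 lines: iop dia uis wcyqa ujjlz advv vop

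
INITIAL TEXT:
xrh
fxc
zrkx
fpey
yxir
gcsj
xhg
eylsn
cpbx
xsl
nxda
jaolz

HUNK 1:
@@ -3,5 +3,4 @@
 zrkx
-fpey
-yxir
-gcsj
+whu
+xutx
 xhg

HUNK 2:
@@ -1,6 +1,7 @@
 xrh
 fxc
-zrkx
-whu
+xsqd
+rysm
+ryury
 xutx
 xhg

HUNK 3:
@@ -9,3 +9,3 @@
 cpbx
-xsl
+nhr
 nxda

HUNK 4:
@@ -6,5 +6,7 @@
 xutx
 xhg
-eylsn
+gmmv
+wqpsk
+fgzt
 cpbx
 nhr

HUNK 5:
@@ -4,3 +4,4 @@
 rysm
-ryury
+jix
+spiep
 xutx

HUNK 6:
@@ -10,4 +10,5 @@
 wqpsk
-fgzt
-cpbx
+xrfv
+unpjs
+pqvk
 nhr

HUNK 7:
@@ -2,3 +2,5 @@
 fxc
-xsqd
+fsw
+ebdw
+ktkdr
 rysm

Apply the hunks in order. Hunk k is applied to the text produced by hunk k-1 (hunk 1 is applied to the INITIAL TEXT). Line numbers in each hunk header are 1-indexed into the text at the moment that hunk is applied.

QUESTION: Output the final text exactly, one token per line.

Hunk 1: at line 3 remove [fpey,yxir,gcsj] add [whu,xutx] -> 11 lines: xrh fxc zrkx whu xutx xhg eylsn cpbx xsl nxda jaolz
Hunk 2: at line 1 remove [zrkx,whu] add [xsqd,rysm,ryury] -> 12 lines: xrh fxc xsqd rysm ryury xutx xhg eylsn cpbx xsl nxda jaolz
Hunk 3: at line 9 remove [xsl] add [nhr] -> 12 lines: xrh fxc xsqd rysm ryury xutx xhg eylsn cpbx nhr nxda jaolz
Hunk 4: at line 6 remove [eylsn] add [gmmv,wqpsk,fgzt] -> 14 lines: xrh fxc xsqd rysm ryury xutx xhg gmmv wqpsk fgzt cpbx nhr nxda jaolz
Hunk 5: at line 4 remove [ryury] add [jix,spiep] -> 15 lines: xrh fxc xsqd rysm jix spiep xutx xhg gmmv wqpsk fgzt cpbx nhr nxda jaolz
Hunk 6: at line 10 remove [fgzt,cpbx] add [xrfv,unpjs,pqvk] -> 16 lines: xrh fxc xsqd rysm jix spiep xutx xhg gmmv wqpsk xrfv unpjs pqvk nhr nxda jaolz
Hunk 7: at line 2 remove [xsqd] add [fsw,ebdw,ktkdr] -> 18 lines: xrh fxc fsw ebdw ktkdr rysm jix spiep xutx xhg gmmv wqpsk xrfv unpjs pqvk nhr nxda jaolz

Answer: xrh
fxc
fsw
ebdw
ktkdr
rysm
jix
spiep
xutx
xhg
gmmv
wqpsk
xrfv
unpjs
pqvk
nhr
nxda
jaolz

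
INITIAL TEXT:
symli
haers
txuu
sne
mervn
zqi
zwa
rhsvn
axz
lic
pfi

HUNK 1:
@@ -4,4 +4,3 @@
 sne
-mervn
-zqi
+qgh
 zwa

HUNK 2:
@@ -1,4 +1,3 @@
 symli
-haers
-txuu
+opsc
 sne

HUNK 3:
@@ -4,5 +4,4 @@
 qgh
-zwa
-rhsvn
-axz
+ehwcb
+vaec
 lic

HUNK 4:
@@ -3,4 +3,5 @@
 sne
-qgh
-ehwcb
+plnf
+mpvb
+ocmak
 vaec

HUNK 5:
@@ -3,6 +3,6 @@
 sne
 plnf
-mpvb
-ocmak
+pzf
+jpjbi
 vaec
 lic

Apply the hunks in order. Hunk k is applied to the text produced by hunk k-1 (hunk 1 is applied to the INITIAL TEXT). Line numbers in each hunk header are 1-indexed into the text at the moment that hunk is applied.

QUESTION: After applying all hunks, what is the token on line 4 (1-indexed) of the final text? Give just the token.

Hunk 1: at line 4 remove [mervn,zqi] add [qgh] -> 10 lines: symli haers txuu sne qgh zwa rhsvn axz lic pfi
Hunk 2: at line 1 remove [haers,txuu] add [opsc] -> 9 lines: symli opsc sne qgh zwa rhsvn axz lic pfi
Hunk 3: at line 4 remove [zwa,rhsvn,axz] add [ehwcb,vaec] -> 8 lines: symli opsc sne qgh ehwcb vaec lic pfi
Hunk 4: at line 3 remove [qgh,ehwcb] add [plnf,mpvb,ocmak] -> 9 lines: symli opsc sne plnf mpvb ocmak vaec lic pfi
Hunk 5: at line 3 remove [mpvb,ocmak] add [pzf,jpjbi] -> 9 lines: symli opsc sne plnf pzf jpjbi vaec lic pfi
Final line 4: plnf

Answer: plnf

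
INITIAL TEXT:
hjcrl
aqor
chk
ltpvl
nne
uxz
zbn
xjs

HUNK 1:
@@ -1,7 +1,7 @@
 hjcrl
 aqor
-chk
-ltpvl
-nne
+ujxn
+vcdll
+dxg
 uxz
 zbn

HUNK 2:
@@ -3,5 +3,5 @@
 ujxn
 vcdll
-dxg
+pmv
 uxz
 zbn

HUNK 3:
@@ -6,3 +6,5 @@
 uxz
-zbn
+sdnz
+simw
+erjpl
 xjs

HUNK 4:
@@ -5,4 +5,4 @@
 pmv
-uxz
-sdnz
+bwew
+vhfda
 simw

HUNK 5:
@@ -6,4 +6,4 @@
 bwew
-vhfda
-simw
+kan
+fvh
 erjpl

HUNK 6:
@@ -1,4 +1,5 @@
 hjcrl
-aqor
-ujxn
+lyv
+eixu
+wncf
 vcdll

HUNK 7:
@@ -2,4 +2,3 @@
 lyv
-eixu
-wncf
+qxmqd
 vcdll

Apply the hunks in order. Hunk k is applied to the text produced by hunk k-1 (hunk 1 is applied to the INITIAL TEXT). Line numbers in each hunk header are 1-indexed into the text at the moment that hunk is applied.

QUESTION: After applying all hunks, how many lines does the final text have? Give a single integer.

Answer: 10

Derivation:
Hunk 1: at line 1 remove [chk,ltpvl,nne] add [ujxn,vcdll,dxg] -> 8 lines: hjcrl aqor ujxn vcdll dxg uxz zbn xjs
Hunk 2: at line 3 remove [dxg] add [pmv] -> 8 lines: hjcrl aqor ujxn vcdll pmv uxz zbn xjs
Hunk 3: at line 6 remove [zbn] add [sdnz,simw,erjpl] -> 10 lines: hjcrl aqor ujxn vcdll pmv uxz sdnz simw erjpl xjs
Hunk 4: at line 5 remove [uxz,sdnz] add [bwew,vhfda] -> 10 lines: hjcrl aqor ujxn vcdll pmv bwew vhfda simw erjpl xjs
Hunk 5: at line 6 remove [vhfda,simw] add [kan,fvh] -> 10 lines: hjcrl aqor ujxn vcdll pmv bwew kan fvh erjpl xjs
Hunk 6: at line 1 remove [aqor,ujxn] add [lyv,eixu,wncf] -> 11 lines: hjcrl lyv eixu wncf vcdll pmv bwew kan fvh erjpl xjs
Hunk 7: at line 2 remove [eixu,wncf] add [qxmqd] -> 10 lines: hjcrl lyv qxmqd vcdll pmv bwew kan fvh erjpl xjs
Final line count: 10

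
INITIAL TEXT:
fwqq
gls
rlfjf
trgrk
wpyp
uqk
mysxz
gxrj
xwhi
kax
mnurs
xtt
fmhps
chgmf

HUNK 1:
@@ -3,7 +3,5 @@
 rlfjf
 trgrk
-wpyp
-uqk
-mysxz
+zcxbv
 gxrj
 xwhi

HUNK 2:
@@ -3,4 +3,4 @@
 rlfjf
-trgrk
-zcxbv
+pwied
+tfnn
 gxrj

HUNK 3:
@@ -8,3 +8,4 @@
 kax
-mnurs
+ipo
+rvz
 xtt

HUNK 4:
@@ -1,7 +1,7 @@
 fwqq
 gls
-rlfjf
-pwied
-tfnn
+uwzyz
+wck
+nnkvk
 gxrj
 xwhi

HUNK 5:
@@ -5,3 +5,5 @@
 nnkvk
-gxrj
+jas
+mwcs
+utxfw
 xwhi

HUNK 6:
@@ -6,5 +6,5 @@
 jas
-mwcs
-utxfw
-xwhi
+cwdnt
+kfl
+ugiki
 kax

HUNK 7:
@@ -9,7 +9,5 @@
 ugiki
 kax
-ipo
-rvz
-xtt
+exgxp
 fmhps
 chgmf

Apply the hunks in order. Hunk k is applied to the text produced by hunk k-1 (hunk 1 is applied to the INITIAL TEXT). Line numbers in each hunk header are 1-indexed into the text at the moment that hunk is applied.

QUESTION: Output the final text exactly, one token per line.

Answer: fwqq
gls
uwzyz
wck
nnkvk
jas
cwdnt
kfl
ugiki
kax
exgxp
fmhps
chgmf

Derivation:
Hunk 1: at line 3 remove [wpyp,uqk,mysxz] add [zcxbv] -> 12 lines: fwqq gls rlfjf trgrk zcxbv gxrj xwhi kax mnurs xtt fmhps chgmf
Hunk 2: at line 3 remove [trgrk,zcxbv] add [pwied,tfnn] -> 12 lines: fwqq gls rlfjf pwied tfnn gxrj xwhi kax mnurs xtt fmhps chgmf
Hunk 3: at line 8 remove [mnurs] add [ipo,rvz] -> 13 lines: fwqq gls rlfjf pwied tfnn gxrj xwhi kax ipo rvz xtt fmhps chgmf
Hunk 4: at line 1 remove [rlfjf,pwied,tfnn] add [uwzyz,wck,nnkvk] -> 13 lines: fwqq gls uwzyz wck nnkvk gxrj xwhi kax ipo rvz xtt fmhps chgmf
Hunk 5: at line 5 remove [gxrj] add [jas,mwcs,utxfw] -> 15 lines: fwqq gls uwzyz wck nnkvk jas mwcs utxfw xwhi kax ipo rvz xtt fmhps chgmf
Hunk 6: at line 6 remove [mwcs,utxfw,xwhi] add [cwdnt,kfl,ugiki] -> 15 lines: fwqq gls uwzyz wck nnkvk jas cwdnt kfl ugiki kax ipo rvz xtt fmhps chgmf
Hunk 7: at line 9 remove [ipo,rvz,xtt] add [exgxp] -> 13 lines: fwqq gls uwzyz wck nnkvk jas cwdnt kfl ugiki kax exgxp fmhps chgmf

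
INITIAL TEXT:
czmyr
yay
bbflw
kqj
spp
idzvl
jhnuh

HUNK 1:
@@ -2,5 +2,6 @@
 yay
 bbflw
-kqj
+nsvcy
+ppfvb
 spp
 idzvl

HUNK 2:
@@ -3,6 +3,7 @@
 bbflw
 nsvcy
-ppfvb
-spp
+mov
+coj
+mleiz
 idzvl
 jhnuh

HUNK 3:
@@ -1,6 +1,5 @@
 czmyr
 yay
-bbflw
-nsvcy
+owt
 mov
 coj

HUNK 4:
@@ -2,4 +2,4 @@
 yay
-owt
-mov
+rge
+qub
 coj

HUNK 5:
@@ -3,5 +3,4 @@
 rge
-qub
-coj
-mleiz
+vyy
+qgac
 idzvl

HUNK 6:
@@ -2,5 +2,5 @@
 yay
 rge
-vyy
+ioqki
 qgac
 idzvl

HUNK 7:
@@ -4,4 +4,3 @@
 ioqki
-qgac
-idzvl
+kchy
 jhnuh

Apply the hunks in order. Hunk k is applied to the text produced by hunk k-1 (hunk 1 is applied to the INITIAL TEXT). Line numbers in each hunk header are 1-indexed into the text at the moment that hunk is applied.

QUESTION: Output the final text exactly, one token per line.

Answer: czmyr
yay
rge
ioqki
kchy
jhnuh

Derivation:
Hunk 1: at line 2 remove [kqj] add [nsvcy,ppfvb] -> 8 lines: czmyr yay bbflw nsvcy ppfvb spp idzvl jhnuh
Hunk 2: at line 3 remove [ppfvb,spp] add [mov,coj,mleiz] -> 9 lines: czmyr yay bbflw nsvcy mov coj mleiz idzvl jhnuh
Hunk 3: at line 1 remove [bbflw,nsvcy] add [owt] -> 8 lines: czmyr yay owt mov coj mleiz idzvl jhnuh
Hunk 4: at line 2 remove [owt,mov] add [rge,qub] -> 8 lines: czmyr yay rge qub coj mleiz idzvl jhnuh
Hunk 5: at line 3 remove [qub,coj,mleiz] add [vyy,qgac] -> 7 lines: czmyr yay rge vyy qgac idzvl jhnuh
Hunk 6: at line 2 remove [vyy] add [ioqki] -> 7 lines: czmyr yay rge ioqki qgac idzvl jhnuh
Hunk 7: at line 4 remove [qgac,idzvl] add [kchy] -> 6 lines: czmyr yay rge ioqki kchy jhnuh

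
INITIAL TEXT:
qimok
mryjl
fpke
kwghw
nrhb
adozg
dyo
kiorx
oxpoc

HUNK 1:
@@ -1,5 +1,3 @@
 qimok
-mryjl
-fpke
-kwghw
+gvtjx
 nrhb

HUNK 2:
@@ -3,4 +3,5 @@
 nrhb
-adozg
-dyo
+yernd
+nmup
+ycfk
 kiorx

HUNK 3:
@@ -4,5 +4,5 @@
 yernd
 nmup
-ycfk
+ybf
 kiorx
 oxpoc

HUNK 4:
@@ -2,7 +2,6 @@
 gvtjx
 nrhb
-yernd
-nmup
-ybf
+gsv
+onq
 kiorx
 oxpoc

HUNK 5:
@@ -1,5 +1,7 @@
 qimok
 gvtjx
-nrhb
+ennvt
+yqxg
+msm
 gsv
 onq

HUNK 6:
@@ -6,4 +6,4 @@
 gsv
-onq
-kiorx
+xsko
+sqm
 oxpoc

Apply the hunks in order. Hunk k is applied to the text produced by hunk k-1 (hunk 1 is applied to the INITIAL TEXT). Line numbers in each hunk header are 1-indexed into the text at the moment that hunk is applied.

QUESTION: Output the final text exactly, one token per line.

Hunk 1: at line 1 remove [mryjl,fpke,kwghw] add [gvtjx] -> 7 lines: qimok gvtjx nrhb adozg dyo kiorx oxpoc
Hunk 2: at line 3 remove [adozg,dyo] add [yernd,nmup,ycfk] -> 8 lines: qimok gvtjx nrhb yernd nmup ycfk kiorx oxpoc
Hunk 3: at line 4 remove [ycfk] add [ybf] -> 8 lines: qimok gvtjx nrhb yernd nmup ybf kiorx oxpoc
Hunk 4: at line 2 remove [yernd,nmup,ybf] add [gsv,onq] -> 7 lines: qimok gvtjx nrhb gsv onq kiorx oxpoc
Hunk 5: at line 1 remove [nrhb] add [ennvt,yqxg,msm] -> 9 lines: qimok gvtjx ennvt yqxg msm gsv onq kiorx oxpoc
Hunk 6: at line 6 remove [onq,kiorx] add [xsko,sqm] -> 9 lines: qimok gvtjx ennvt yqxg msm gsv xsko sqm oxpoc

Answer: qimok
gvtjx
ennvt
yqxg
msm
gsv
xsko
sqm
oxpoc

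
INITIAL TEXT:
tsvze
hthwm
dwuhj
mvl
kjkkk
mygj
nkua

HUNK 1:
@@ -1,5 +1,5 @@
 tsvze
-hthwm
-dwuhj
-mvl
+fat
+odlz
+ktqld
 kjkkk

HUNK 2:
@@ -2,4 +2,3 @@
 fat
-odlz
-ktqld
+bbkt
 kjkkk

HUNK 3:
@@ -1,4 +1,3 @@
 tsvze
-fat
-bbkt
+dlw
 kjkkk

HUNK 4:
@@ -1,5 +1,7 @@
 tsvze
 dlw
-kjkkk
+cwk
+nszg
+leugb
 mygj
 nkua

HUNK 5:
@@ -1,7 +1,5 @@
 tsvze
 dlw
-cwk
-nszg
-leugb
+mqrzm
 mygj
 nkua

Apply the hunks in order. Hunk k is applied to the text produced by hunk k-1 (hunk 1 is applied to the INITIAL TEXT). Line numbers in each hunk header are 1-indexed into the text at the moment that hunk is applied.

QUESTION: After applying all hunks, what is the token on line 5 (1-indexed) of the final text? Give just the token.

Answer: nkua

Derivation:
Hunk 1: at line 1 remove [hthwm,dwuhj,mvl] add [fat,odlz,ktqld] -> 7 lines: tsvze fat odlz ktqld kjkkk mygj nkua
Hunk 2: at line 2 remove [odlz,ktqld] add [bbkt] -> 6 lines: tsvze fat bbkt kjkkk mygj nkua
Hunk 3: at line 1 remove [fat,bbkt] add [dlw] -> 5 lines: tsvze dlw kjkkk mygj nkua
Hunk 4: at line 1 remove [kjkkk] add [cwk,nszg,leugb] -> 7 lines: tsvze dlw cwk nszg leugb mygj nkua
Hunk 5: at line 1 remove [cwk,nszg,leugb] add [mqrzm] -> 5 lines: tsvze dlw mqrzm mygj nkua
Final line 5: nkua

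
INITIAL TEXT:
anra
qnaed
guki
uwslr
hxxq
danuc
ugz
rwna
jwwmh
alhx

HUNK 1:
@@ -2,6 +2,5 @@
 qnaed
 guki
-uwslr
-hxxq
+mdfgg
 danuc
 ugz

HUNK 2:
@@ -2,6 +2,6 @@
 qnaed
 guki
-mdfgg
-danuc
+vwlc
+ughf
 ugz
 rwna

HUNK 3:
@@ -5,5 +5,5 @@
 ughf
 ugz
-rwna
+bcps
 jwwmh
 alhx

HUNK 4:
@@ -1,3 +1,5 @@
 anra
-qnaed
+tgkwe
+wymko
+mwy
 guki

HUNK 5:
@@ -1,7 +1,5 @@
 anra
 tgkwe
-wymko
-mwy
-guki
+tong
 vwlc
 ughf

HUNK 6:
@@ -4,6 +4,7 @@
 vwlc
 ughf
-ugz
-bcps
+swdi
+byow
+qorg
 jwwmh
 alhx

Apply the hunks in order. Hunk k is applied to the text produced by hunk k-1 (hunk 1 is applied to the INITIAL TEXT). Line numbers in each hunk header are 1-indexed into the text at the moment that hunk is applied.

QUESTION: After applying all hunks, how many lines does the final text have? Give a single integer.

Hunk 1: at line 2 remove [uwslr,hxxq] add [mdfgg] -> 9 lines: anra qnaed guki mdfgg danuc ugz rwna jwwmh alhx
Hunk 2: at line 2 remove [mdfgg,danuc] add [vwlc,ughf] -> 9 lines: anra qnaed guki vwlc ughf ugz rwna jwwmh alhx
Hunk 3: at line 5 remove [rwna] add [bcps] -> 9 lines: anra qnaed guki vwlc ughf ugz bcps jwwmh alhx
Hunk 4: at line 1 remove [qnaed] add [tgkwe,wymko,mwy] -> 11 lines: anra tgkwe wymko mwy guki vwlc ughf ugz bcps jwwmh alhx
Hunk 5: at line 1 remove [wymko,mwy,guki] add [tong] -> 9 lines: anra tgkwe tong vwlc ughf ugz bcps jwwmh alhx
Hunk 6: at line 4 remove [ugz,bcps] add [swdi,byow,qorg] -> 10 lines: anra tgkwe tong vwlc ughf swdi byow qorg jwwmh alhx
Final line count: 10

Answer: 10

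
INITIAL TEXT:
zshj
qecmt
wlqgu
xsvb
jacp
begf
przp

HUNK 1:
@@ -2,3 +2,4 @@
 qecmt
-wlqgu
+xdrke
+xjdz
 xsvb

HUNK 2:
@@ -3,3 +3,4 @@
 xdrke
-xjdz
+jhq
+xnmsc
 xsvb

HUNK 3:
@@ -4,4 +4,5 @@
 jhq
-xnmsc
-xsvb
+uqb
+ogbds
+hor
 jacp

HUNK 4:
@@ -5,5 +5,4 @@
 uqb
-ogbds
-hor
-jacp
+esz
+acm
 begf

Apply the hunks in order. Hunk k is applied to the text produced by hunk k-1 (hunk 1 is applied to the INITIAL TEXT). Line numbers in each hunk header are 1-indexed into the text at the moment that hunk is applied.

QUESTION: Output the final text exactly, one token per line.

Answer: zshj
qecmt
xdrke
jhq
uqb
esz
acm
begf
przp

Derivation:
Hunk 1: at line 2 remove [wlqgu] add [xdrke,xjdz] -> 8 lines: zshj qecmt xdrke xjdz xsvb jacp begf przp
Hunk 2: at line 3 remove [xjdz] add [jhq,xnmsc] -> 9 lines: zshj qecmt xdrke jhq xnmsc xsvb jacp begf przp
Hunk 3: at line 4 remove [xnmsc,xsvb] add [uqb,ogbds,hor] -> 10 lines: zshj qecmt xdrke jhq uqb ogbds hor jacp begf przp
Hunk 4: at line 5 remove [ogbds,hor,jacp] add [esz,acm] -> 9 lines: zshj qecmt xdrke jhq uqb esz acm begf przp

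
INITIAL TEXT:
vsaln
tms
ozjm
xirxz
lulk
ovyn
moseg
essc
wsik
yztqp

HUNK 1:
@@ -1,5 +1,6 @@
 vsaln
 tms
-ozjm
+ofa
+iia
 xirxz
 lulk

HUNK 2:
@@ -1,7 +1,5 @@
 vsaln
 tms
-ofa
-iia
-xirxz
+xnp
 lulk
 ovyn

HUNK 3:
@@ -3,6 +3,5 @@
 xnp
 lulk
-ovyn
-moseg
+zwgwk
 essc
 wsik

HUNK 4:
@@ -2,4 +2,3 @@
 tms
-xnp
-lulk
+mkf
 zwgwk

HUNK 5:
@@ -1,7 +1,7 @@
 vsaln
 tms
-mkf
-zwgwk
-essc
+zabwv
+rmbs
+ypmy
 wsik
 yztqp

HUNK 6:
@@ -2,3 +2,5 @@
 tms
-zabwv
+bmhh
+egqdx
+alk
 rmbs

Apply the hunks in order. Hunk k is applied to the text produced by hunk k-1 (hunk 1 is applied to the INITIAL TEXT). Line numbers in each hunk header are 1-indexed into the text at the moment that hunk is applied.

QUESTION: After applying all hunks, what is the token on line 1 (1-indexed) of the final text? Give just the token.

Hunk 1: at line 1 remove [ozjm] add [ofa,iia] -> 11 lines: vsaln tms ofa iia xirxz lulk ovyn moseg essc wsik yztqp
Hunk 2: at line 1 remove [ofa,iia,xirxz] add [xnp] -> 9 lines: vsaln tms xnp lulk ovyn moseg essc wsik yztqp
Hunk 3: at line 3 remove [ovyn,moseg] add [zwgwk] -> 8 lines: vsaln tms xnp lulk zwgwk essc wsik yztqp
Hunk 4: at line 2 remove [xnp,lulk] add [mkf] -> 7 lines: vsaln tms mkf zwgwk essc wsik yztqp
Hunk 5: at line 1 remove [mkf,zwgwk,essc] add [zabwv,rmbs,ypmy] -> 7 lines: vsaln tms zabwv rmbs ypmy wsik yztqp
Hunk 6: at line 2 remove [zabwv] add [bmhh,egqdx,alk] -> 9 lines: vsaln tms bmhh egqdx alk rmbs ypmy wsik yztqp
Final line 1: vsaln

Answer: vsaln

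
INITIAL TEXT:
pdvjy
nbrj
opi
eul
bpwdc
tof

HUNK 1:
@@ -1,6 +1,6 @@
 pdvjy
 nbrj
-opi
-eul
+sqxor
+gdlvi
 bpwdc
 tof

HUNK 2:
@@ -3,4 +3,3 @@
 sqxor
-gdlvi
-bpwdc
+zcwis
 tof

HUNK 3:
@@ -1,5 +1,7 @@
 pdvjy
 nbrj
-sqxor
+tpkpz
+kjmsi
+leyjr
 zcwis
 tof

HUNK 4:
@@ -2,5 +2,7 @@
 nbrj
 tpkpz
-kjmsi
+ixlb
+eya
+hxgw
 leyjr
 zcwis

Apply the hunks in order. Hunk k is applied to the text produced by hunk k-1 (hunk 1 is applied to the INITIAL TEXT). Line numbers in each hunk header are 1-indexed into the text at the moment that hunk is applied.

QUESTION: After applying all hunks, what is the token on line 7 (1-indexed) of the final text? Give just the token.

Answer: leyjr

Derivation:
Hunk 1: at line 1 remove [opi,eul] add [sqxor,gdlvi] -> 6 lines: pdvjy nbrj sqxor gdlvi bpwdc tof
Hunk 2: at line 3 remove [gdlvi,bpwdc] add [zcwis] -> 5 lines: pdvjy nbrj sqxor zcwis tof
Hunk 3: at line 1 remove [sqxor] add [tpkpz,kjmsi,leyjr] -> 7 lines: pdvjy nbrj tpkpz kjmsi leyjr zcwis tof
Hunk 4: at line 2 remove [kjmsi] add [ixlb,eya,hxgw] -> 9 lines: pdvjy nbrj tpkpz ixlb eya hxgw leyjr zcwis tof
Final line 7: leyjr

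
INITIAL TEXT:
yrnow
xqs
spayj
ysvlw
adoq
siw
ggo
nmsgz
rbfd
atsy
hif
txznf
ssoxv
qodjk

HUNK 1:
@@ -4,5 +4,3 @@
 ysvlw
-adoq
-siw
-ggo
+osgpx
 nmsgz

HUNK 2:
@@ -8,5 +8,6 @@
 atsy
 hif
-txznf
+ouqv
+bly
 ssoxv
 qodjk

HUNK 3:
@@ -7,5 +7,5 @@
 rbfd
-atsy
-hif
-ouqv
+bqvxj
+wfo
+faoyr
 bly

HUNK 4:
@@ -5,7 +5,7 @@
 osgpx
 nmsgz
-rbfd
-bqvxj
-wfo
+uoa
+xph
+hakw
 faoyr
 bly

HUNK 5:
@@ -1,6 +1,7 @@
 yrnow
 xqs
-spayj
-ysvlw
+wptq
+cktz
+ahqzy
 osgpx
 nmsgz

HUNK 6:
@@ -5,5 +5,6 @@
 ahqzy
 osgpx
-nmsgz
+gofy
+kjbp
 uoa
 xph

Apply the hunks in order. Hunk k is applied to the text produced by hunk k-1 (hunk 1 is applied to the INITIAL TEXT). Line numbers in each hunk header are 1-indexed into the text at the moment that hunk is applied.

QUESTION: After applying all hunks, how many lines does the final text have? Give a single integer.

Answer: 15

Derivation:
Hunk 1: at line 4 remove [adoq,siw,ggo] add [osgpx] -> 12 lines: yrnow xqs spayj ysvlw osgpx nmsgz rbfd atsy hif txznf ssoxv qodjk
Hunk 2: at line 8 remove [txznf] add [ouqv,bly] -> 13 lines: yrnow xqs spayj ysvlw osgpx nmsgz rbfd atsy hif ouqv bly ssoxv qodjk
Hunk 3: at line 7 remove [atsy,hif,ouqv] add [bqvxj,wfo,faoyr] -> 13 lines: yrnow xqs spayj ysvlw osgpx nmsgz rbfd bqvxj wfo faoyr bly ssoxv qodjk
Hunk 4: at line 5 remove [rbfd,bqvxj,wfo] add [uoa,xph,hakw] -> 13 lines: yrnow xqs spayj ysvlw osgpx nmsgz uoa xph hakw faoyr bly ssoxv qodjk
Hunk 5: at line 1 remove [spayj,ysvlw] add [wptq,cktz,ahqzy] -> 14 lines: yrnow xqs wptq cktz ahqzy osgpx nmsgz uoa xph hakw faoyr bly ssoxv qodjk
Hunk 6: at line 5 remove [nmsgz] add [gofy,kjbp] -> 15 lines: yrnow xqs wptq cktz ahqzy osgpx gofy kjbp uoa xph hakw faoyr bly ssoxv qodjk
Final line count: 15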